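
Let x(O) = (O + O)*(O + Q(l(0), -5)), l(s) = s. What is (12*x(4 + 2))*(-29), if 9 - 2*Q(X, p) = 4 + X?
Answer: -35496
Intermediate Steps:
Q(X, p) = 5/2 - X/2 (Q(X, p) = 9/2 - (4 + X)/2 = 9/2 + (-2 - X/2) = 5/2 - X/2)
x(O) = 2*O*(5/2 + O) (x(O) = (O + O)*(O + (5/2 - ½*0)) = (2*O)*(O + (5/2 + 0)) = (2*O)*(O + 5/2) = (2*O)*(5/2 + O) = 2*O*(5/2 + O))
(12*x(4 + 2))*(-29) = (12*((4 + 2)*(5 + 2*(4 + 2))))*(-29) = (12*(6*(5 + 2*6)))*(-29) = (12*(6*(5 + 12)))*(-29) = (12*(6*17))*(-29) = (12*102)*(-29) = 1224*(-29) = -35496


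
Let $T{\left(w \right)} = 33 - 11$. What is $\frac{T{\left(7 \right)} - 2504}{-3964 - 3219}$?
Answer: $\frac{2482}{7183} \approx 0.34554$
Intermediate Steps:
$T{\left(w \right)} = 22$
$\frac{T{\left(7 \right)} - 2504}{-3964 - 3219} = \frac{22 - 2504}{-3964 - 3219} = - \frac{2482}{-7183} = \left(-2482\right) \left(- \frac{1}{7183}\right) = \frac{2482}{7183}$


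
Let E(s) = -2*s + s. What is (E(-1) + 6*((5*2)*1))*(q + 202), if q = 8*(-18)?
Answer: 3538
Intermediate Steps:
E(s) = -s
q = -144
(E(-1) + 6*((5*2)*1))*(q + 202) = (-1*(-1) + 6*((5*2)*1))*(-144 + 202) = (1 + 6*(10*1))*58 = (1 + 6*10)*58 = (1 + 60)*58 = 61*58 = 3538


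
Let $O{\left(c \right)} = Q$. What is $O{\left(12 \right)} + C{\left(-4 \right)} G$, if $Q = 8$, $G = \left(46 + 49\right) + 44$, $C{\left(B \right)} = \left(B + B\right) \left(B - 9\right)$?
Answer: $14464$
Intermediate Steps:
$C{\left(B \right)} = 2 B \left(-9 + B\right)$
$G = 139$ ($G = 95 + 44 = 139$)
$O{\left(c \right)} = 8$
$O{\left(12 \right)} + C{\left(-4 \right)} G = 8 + 2 \left(-4\right) \left(-9 - 4\right) 139 = 8 + 2 \left(-4\right) \left(-13\right) 139 = 8 + 104 \cdot 139 = 8 + 14456 = 14464$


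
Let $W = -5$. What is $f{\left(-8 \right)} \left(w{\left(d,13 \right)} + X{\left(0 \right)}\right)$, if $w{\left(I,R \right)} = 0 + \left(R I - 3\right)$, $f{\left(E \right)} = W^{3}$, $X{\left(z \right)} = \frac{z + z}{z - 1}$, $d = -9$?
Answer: $15000$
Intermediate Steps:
$X{\left(z \right)} = \frac{2 z}{-1 + z}$
$f{\left(E \right)} = -125$ ($f{\left(E \right)} = \left(-5\right)^{3} = -125$)
$w{\left(I,R \right)} = -3 + I R$ ($w{\left(I,R \right)} = 0 + \left(I R - 3\right) = 0 + \left(-3 + I R\right) = -3 + I R$)
$f{\left(-8 \right)} \left(w{\left(d,13 \right)} + X{\left(0 \right)}\right) = - 125 \left(\left(-3 - 117\right) + 2 \cdot 0 \frac{1}{-1 + 0}\right) = - 125 \left(\left(-3 - 117\right) + 2 \cdot 0 \frac{1}{-1}\right) = - 125 \left(-120 + 2 \cdot 0 \left(-1\right)\right) = - 125 \left(-120 + 0\right) = \left(-125\right) \left(-120\right) = 15000$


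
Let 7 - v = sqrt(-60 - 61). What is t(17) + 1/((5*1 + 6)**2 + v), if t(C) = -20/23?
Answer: -327156/379615 + 11*I/16505 ≈ -0.86181 + 0.00066646*I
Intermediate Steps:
t(C) = -20/23 (t(C) = -20*1/23 = -20/23)
v = 7 - 11*I (v = 7 - sqrt(-60 - 61) = 7 - sqrt(-121) = 7 - 11*I ≈ 7.0 - 11.0*I)
t(17) + 1/((5*1 + 6)**2 + v) = -20/23 + 1/((5*1 + 6)**2 + (7 - 11*I)) = -20/23 + 1/((5 + 6)**2 + (7 - 11*I)) = -20/23 + 1/(11**2 + (7 - 11*I)) = -20/23 + 1/(121 + (7 - 11*I)) = -20/23 + 1/(128 - 11*I) = -20/23 + (128 + 11*I)/16505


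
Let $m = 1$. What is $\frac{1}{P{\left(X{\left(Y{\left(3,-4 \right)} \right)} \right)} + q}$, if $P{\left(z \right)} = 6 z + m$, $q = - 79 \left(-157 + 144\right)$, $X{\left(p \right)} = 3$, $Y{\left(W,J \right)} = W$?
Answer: $\frac{1}{1046} \approx 0.00095602$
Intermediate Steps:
$q = 1027$ ($q = \left(-79\right) \left(-13\right) = 1027$)
$P{\left(z \right)} = 1 + 6 z$ ($P{\left(z \right)} = 6 z + 1 = 1 + 6 z$)
$\frac{1}{P{\left(X{\left(Y{\left(3,-4 \right)} \right)} \right)} + q} = \frac{1}{\left(1 + 6 \cdot 3\right) + 1027} = \frac{1}{\left(1 + 18\right) + 1027} = \frac{1}{19 + 1027} = \frac{1}{1046}$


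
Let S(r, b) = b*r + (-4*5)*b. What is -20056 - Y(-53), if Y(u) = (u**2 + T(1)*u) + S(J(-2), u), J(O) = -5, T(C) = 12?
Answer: -23554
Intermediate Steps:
S(r, b) = -20*b + b*r (S(r, b) = b*r - 20*b = -20*b + b*r)
Y(u) = u**2 - 13*u (Y(u) = (u**2 + 12*u) + u*(-20 - 5) = (u**2 + 12*u) + u*(-25) = (u**2 + 12*u) - 25*u = u**2 - 13*u)
-20056 - Y(-53) = -20056 - (-53)*(-13 - 53) = -20056 - (-53)*(-66) = -20056 - 1*3498 = -20056 - 3498 = -23554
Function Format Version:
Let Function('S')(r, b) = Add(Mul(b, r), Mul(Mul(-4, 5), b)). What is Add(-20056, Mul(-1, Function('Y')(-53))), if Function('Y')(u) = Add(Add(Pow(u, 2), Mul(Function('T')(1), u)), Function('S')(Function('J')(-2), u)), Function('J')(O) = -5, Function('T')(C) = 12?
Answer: -23554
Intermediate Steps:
Function('S')(r, b) = Add(Mul(-20, b), Mul(b, r)) (Function('S')(r, b) = Add(Mul(b, r), Mul(-20, b)) = Add(Mul(-20, b), Mul(b, r)))
Function('Y')(u) = Add(Pow(u, 2), Mul(-13, u)) (Function('Y')(u) = Add(Add(Pow(u, 2), Mul(12, u)), Mul(u, Add(-20, -5))) = Add(Add(Pow(u, 2), Mul(12, u)), Mul(u, -25)) = Add(Add(Pow(u, 2), Mul(12, u)), Mul(-25, u)) = Add(Pow(u, 2), Mul(-13, u)))
Add(-20056, Mul(-1, Function('Y')(-53))) = Add(-20056, Mul(-1, Mul(-53, Add(-13, -53)))) = Add(-20056, Mul(-1, Mul(-53, -66))) = Add(-20056, Mul(-1, 3498)) = Add(-20056, -3498) = -23554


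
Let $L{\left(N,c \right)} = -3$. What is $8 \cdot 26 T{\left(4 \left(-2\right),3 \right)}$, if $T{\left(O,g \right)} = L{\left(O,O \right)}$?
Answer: $-624$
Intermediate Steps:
$T{\left(O,g \right)} = -3$
$8 \cdot 26 T{\left(4 \left(-2\right),3 \right)} = 8 \cdot 26 \left(-3\right) = 208 \left(-3\right) = -624$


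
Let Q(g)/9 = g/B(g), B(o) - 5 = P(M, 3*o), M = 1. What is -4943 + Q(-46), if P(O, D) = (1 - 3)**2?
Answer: -4989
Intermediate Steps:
P(O, D) = 4 (P(O, D) = (-2)**2 = 4)
B(o) = 9 (B(o) = 5 + 4 = 9)
Q(g) = g (Q(g) = 9*(g/9) = g)
-4943 + Q(-46) = -4943 - 46 = -4989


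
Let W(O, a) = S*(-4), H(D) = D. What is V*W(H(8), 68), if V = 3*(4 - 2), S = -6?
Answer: 144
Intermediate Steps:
V = 6 (V = 3*2 = 6)
W(O, a) = 24 (W(O, a) = -6*(-4) = 24)
V*W(H(8), 68) = 6*24 = 144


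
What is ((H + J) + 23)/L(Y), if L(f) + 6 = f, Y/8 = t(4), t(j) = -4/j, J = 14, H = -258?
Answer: 221/14 ≈ 15.786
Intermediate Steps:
Y = -8 (Y = 8*(-4/4) = 8*(-4*¼) = 8*(-1) = -8)
L(f) = -6 + f
((H + J) + 23)/L(Y) = ((-258 + 14) + 23)/(-6 - 8) = (-244 + 23)/(-14) = -221*(-1/14) = 221/14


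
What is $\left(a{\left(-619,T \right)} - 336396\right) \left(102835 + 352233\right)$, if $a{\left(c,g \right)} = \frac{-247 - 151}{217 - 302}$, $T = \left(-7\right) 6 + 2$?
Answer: $- \frac{13011878551816}{85} \approx -1.5308 \cdot 10^{11}$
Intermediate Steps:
$T = -40$ ($T = -42 + 2 = -40$)
$a{\left(c,g \right)} = \frac{398}{85}$ ($a{\left(c,g \right)} = - \frac{398}{-85} = \left(-398\right) \left(- \frac{1}{85}\right) = \frac{398}{85}$)
$\left(a{\left(-619,T \right)} - 336396\right) \left(102835 + 352233\right) = \left(\frac{398}{85} - 336396\right) \left(102835 + 352233\right) = \left(- \frac{28593262}{85}\right) 455068 = - \frac{13011878551816}{85}$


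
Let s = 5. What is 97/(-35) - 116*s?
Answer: -20397/35 ≈ -582.77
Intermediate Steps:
97/(-35) - 116*s = 97/(-35) - 116*5 = 97*(-1/35) - 580 = -97/35 - 580 = -20397/35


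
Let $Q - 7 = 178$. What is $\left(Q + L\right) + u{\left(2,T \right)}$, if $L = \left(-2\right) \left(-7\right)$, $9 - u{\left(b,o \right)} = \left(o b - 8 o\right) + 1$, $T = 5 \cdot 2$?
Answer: $267$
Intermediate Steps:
$T = 10$
$u{\left(b,o \right)} = 8 + 8 o - b o$ ($u{\left(b,o \right)} = 9 - \left(\left(o b - 8 o\right) + 1\right) = 9 - \left(\left(b o - 8 o\right) + 1\right) = 9 - \left(\left(- 8 o + b o\right) + 1\right) = 9 - \left(1 - 8 o + b o\right) = 8 + 8 o - b o$)
$L = 14$
$Q = 185$ ($Q = 7 + 178 = 185$)
$\left(Q + L\right) + u{\left(2,T \right)} = \left(185 + 14\right) + \left(8 + 8 \cdot 10 - 2 \cdot 10\right) = 199 + \left(8 + 80 - 20\right) = 199 + 68 = 267$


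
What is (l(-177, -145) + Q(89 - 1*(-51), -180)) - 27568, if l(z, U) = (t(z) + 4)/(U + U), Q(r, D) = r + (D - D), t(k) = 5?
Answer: -7954129/290 ≈ -27428.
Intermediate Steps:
Q(r, D) = r (Q(r, D) = r + 0 = r)
l(z, U) = 9/(2*U) (l(z, U) = (5 + 4)/(U + U) = 9/((2*U)) = 9*(1/(2*U)) = 9/(2*U))
(l(-177, -145) + Q(89 - 1*(-51), -180)) - 27568 = ((9/2)/(-145) + (89 - 1*(-51))) - 27568 = ((9/2)*(-1/145) + (89 + 51)) - 27568 = (-9/290 + 140) - 27568 = 40591/290 - 27568 = -7954129/290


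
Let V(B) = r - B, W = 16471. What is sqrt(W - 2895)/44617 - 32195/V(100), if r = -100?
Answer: 6439/40 + 2*sqrt(3394)/44617 ≈ 160.98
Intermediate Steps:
V(B) = -100 - B
sqrt(W - 2895)/44617 - 32195/V(100) = sqrt(16471 - 2895)/44617 - 32195/(-100 - 1*100) = sqrt(13576)*(1/44617) - 32195/(-100 - 100) = (2*sqrt(3394))*(1/44617) - 32195/(-200) = 2*sqrt(3394)/44617 - 32195*(-1/200) = 2*sqrt(3394)/44617 + 6439/40 = 6439/40 + 2*sqrt(3394)/44617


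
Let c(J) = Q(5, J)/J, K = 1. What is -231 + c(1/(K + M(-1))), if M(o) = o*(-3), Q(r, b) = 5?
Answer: -211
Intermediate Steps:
M(o) = -3*o
c(J) = 5/J
-231 + c(1/(K + M(-1))) = -231 + 5/(1/(1 - 3*(-1))) = -231 + 5/(1/(1 + 3)) = -231 + 5/(1/4) = -231 + 5/(¼) = -231 + 5*4 = -231 + 20 = -211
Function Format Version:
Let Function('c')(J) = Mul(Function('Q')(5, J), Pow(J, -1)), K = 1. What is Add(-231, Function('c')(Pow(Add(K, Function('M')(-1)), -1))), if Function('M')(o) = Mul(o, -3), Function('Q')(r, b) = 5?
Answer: -211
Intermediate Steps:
Function('M')(o) = Mul(-3, o)
Function('c')(J) = Mul(5, Pow(J, -1))
Add(-231, Function('c')(Pow(Add(K, Function('M')(-1)), -1))) = Add(-231, Mul(5, Pow(Pow(Add(1, Mul(-3, -1)), -1), -1))) = Add(-231, Mul(5, Pow(Pow(Add(1, 3), -1), -1))) = Add(-231, Mul(5, Pow(Pow(4, -1), -1))) = Add(-231, Mul(5, Pow(Rational(1, 4), -1))) = Add(-231, Mul(5, 4)) = Add(-231, 20) = -211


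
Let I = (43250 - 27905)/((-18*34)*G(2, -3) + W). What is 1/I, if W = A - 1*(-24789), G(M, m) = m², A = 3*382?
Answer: 619/465 ≈ 1.3312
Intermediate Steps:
A = 1146
W = 25935 (W = 1146 - 1*(-24789) = 1146 + 24789 = 25935)
I = 465/619 (I = (43250 - 27905)/(-18*34*(-3)² + 25935) = 15345/(-612*9 + 25935) = 15345/(-5508 + 25935) = 15345/20427 = 15345*(1/20427) = 465/619 ≈ 0.75121)
1/I = 1/(465/619) = 619/465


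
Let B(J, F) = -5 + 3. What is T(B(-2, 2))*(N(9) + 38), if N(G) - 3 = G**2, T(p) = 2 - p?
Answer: 488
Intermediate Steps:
B(J, F) = -2
N(G) = 3 + G**2
T(B(-2, 2))*(N(9) + 38) = (2 - 1*(-2))*((3 + 9**2) + 38) = (2 + 2)*((3 + 81) + 38) = 4*(84 + 38) = 4*122 = 488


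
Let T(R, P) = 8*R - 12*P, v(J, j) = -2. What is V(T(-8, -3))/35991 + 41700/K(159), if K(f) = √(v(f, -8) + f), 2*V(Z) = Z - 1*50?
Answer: -13/11997 + 41700*√157/157 ≈ 3328.0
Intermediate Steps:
T(R, P) = -12*P + 8*R
V(Z) = -25 + Z/2 (V(Z) = (Z - 1*50)/2 = (Z - 50)/2 = (-50 + Z)/2 = -25 + Z/2)
K(f) = √(-2 + f)
V(T(-8, -3))/35991 + 41700/K(159) = (-25 + (-12*(-3) + 8*(-8))/2)/35991 + 41700/(√(-2 + 159)) = (-25 + (36 - 64)/2)*(1/35991) + 41700/(√157) = (-25 + (½)*(-28))*(1/35991) + 41700*(√157/157) = (-25 - 14)*(1/35991) + 41700*√157/157 = -39*1/35991 + 41700*√157/157 = -13/11997 + 41700*√157/157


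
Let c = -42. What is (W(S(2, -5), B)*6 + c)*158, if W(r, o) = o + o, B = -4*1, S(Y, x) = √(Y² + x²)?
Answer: -14220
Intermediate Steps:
B = -4
W(r, o) = 2*o
(W(S(2, -5), B)*6 + c)*158 = ((2*(-4))*6 - 42)*158 = (-8*6 - 42)*158 = (-48 - 42)*158 = -90*158 = -14220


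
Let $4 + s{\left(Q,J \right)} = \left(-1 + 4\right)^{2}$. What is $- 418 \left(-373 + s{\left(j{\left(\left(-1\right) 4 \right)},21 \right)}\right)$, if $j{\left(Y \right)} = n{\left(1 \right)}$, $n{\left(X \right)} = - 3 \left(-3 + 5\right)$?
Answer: $153824$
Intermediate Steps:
$n{\left(X \right)} = -6$ ($n{\left(X \right)} = \left(-3\right) 2 = -6$)
$j{\left(Y \right)} = -6$
$s{\left(Q,J \right)} = 5$ ($s{\left(Q,J \right)} = -4 + \left(-1 + 4\right)^{2} = -4 + 3^{2} = -4 + 9 = 5$)
$- 418 \left(-373 + s{\left(j{\left(\left(-1\right) 4 \right)},21 \right)}\right) = - 418 \left(-373 + 5\right) = \left(-418\right) \left(-368\right) = 153824$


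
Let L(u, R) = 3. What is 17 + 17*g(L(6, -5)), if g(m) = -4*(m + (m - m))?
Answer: -187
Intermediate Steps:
g(m) = -4*m (g(m) = -4*(m + 0) = -4*m)
17 + 17*g(L(6, -5)) = 17 + 17*(-4*3) = 17 + 17*(-12) = 17 - 204 = -187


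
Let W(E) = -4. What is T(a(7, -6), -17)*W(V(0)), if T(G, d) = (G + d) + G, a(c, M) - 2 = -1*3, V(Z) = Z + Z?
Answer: 76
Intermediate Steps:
V(Z) = 2*Z
a(c, M) = -1 (a(c, M) = 2 - 1*3 = 2 - 3 = -1)
T(G, d) = d + 2*G
T(a(7, -6), -17)*W(V(0)) = (-17 + 2*(-1))*(-4) = (-17 - 2)*(-4) = -19*(-4) = 76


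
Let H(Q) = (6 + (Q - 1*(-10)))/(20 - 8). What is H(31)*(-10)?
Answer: -235/6 ≈ -39.167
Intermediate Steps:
H(Q) = 4/3 + Q/12 (H(Q) = (6 + (Q + 10))/12 = (6 + (10 + Q))*(1/12) = (16 + Q)*(1/12) = 4/3 + Q/12)
H(31)*(-10) = (4/3 + (1/12)*31)*(-10) = (4/3 + 31/12)*(-10) = (47/12)*(-10) = -235/6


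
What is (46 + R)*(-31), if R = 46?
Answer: -2852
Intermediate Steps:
(46 + R)*(-31) = (46 + 46)*(-31) = 92*(-31) = -2852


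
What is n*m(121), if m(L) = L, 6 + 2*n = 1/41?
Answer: -29645/82 ≈ -361.52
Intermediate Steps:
n = -245/82 (n = -3 + (½)/41 = -3 + (½)*(1/41) = -3 + 1/82 = -245/82 ≈ -2.9878)
n*m(121) = -245/82*121 = -29645/82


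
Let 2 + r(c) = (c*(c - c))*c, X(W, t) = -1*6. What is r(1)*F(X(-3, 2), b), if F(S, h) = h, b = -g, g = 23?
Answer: 46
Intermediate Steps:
b = -23 (b = -1*23 = -23)
X(W, t) = -6
r(c) = -2 (r(c) = -2 + (c*(c - c))*c = -2 + (c*0)*c = -2 + 0*c = -2 + 0 = -2)
r(1)*F(X(-3, 2), b) = -2*(-23) = 46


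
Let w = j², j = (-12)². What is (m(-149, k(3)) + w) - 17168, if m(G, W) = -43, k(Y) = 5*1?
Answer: 3525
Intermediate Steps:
j = 144
k(Y) = 5
w = 20736 (w = 144² = 20736)
(m(-149, k(3)) + w) - 17168 = (-43 + 20736) - 17168 = 20693 - 17168 = 3525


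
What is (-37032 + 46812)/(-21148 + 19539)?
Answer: -9780/1609 ≈ -6.0783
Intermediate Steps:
(-37032 + 46812)/(-21148 + 19539) = 9780/(-1609) = 9780*(-1/1609) = -9780/1609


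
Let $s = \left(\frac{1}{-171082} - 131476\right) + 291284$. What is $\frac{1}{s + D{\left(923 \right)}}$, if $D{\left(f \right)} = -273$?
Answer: $\frac{171082}{27293566869} \approx 6.2682 \cdot 10^{-6}$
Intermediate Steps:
$s = \frac{27340272255}{171082}$ ($s = \left(- \frac{1}{171082} - 131476\right) + 291284 = - \frac{22493177033}{171082} + 291284 = \frac{27340272255}{171082} \approx 1.5981 \cdot 10^{5}$)
$\frac{1}{s + D{\left(923 \right)}} = \frac{1}{\frac{27340272255}{171082} - 273} = \frac{1}{\frac{27293566869}{171082}} = \frac{171082}{27293566869}$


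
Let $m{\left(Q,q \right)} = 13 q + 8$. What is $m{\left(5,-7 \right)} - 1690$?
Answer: $-1773$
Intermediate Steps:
$m{\left(Q,q \right)} = 8 + 13 q$
$m{\left(5,-7 \right)} - 1690 = \left(8 + 13 \left(-7\right)\right) - 1690 = \left(8 - 91\right) - 1690 = -83 - 1690 = -1773$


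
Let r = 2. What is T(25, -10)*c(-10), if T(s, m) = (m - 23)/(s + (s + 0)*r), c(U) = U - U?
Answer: 0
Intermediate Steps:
c(U) = 0
T(s, m) = (-23 + m)/(3*s) (T(s, m) = (m - 23)/(s + (s + 0)*2) = (-23 + m)/(s + s*2) = (-23 + m)/(s + 2*s) = (-23 + m)/((3*s)) = (-23 + m)*(1/(3*s)) = (-23 + m)/(3*s))
T(25, -10)*c(-10) = ((⅓)*(-23 - 10)/25)*0 = ((⅓)*(1/25)*(-33))*0 = -11/25*0 = 0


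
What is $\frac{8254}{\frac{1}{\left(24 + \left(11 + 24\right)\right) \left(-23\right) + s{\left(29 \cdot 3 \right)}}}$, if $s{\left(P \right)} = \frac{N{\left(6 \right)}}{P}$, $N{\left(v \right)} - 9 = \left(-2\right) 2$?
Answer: $- \frac{974417716}{87} \approx -1.12 \cdot 10^{7}$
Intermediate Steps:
$N{\left(v \right)} = 5$ ($N{\left(v \right)} = 9 - 4 = 5$)
$s{\left(P \right)} = \frac{5}{P}$
$\frac{8254}{\frac{1}{\left(24 + \left(11 + 24\right)\right) \left(-23\right) + s{\left(29 \cdot 3 \right)}}} = \frac{8254}{\frac{1}{\left(24 + \left(11 + 24\right)\right) \left(-23\right) + \frac{5}{29 \cdot 3}}} = \frac{8254}{\frac{1}{\left(24 + 35\right) \left(-23\right) + \frac{5}{87}}} = \frac{8254}{\frac{1}{59 \left(-23\right) + 5 \cdot \frac{1}{87}}} = \frac{8254}{\frac{1}{-1357 + \frac{5}{87}}} = \frac{8254}{\frac{1}{- \frac{118054}{87}}} = \frac{8254}{- \frac{87}{118054}} = 8254 \left(- \frac{118054}{87}\right) = - \frac{974417716}{87}$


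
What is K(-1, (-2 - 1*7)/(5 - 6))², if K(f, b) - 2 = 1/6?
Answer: 169/36 ≈ 4.6944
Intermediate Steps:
K(f, b) = 13/6 (K(f, b) = 2 + 1/6 = 2 + ⅙ = 13/6)
K(-1, (-2 - 1*7)/(5 - 6))² = (13/6)² = 169/36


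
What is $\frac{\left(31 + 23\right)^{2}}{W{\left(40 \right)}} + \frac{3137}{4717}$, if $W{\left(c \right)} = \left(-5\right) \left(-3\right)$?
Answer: $\frac{4600609}{23585} \approx 195.06$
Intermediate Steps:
$W{\left(c \right)} = 15$
$\frac{\left(31 + 23\right)^{2}}{W{\left(40 \right)}} + \frac{3137}{4717} = \frac{\left(31 + 23\right)^{2}}{15} + \frac{3137}{4717} = 54^{2} \cdot \frac{1}{15} + 3137 \cdot \frac{1}{4717} = 2916 \cdot \frac{1}{15} + \frac{3137}{4717} = \frac{972}{5} + \frac{3137}{4717} = \frac{4600609}{23585}$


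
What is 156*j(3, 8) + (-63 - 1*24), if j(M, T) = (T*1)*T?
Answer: 9897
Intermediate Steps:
j(M, T) = T**2 (j(M, T) = T*T = T**2)
156*j(3, 8) + (-63 - 1*24) = 156*8**2 + (-63 - 1*24) = 156*64 + (-63 - 24) = 9984 - 87 = 9897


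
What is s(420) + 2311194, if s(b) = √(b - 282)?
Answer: 2311194 + √138 ≈ 2.3112e+6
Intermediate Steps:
s(b) = √(-282 + b)
s(420) + 2311194 = √(-282 + 420) + 2311194 = √138 + 2311194 = 2311194 + √138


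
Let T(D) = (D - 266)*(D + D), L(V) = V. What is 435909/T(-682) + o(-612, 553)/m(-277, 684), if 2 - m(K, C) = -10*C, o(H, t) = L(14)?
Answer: 45463521/134048464 ≈ 0.33916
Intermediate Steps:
o(H, t) = 14
m(K, C) = 2 + 10*C (m(K, C) = 2 - (-10)*C = 2 + 10*C)
T(D) = 2*D*(-266 + D) (T(D) = (-266 + D)*(2*D) = 2*D*(-266 + D))
435909/T(-682) + o(-612, 553)/m(-277, 684) = 435909/((2*(-682)*(-266 - 682))) + 14/(2 + 10*684) = 435909/((2*(-682)*(-948))) + 14/(2 + 6840) = 435909/1293072 + 14/6842 = 435909*(1/1293072) + 14*(1/6842) = 145303/431024 + 7/3421 = 45463521/134048464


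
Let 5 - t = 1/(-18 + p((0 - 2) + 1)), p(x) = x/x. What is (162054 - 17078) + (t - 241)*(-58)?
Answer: 2697230/17 ≈ 1.5866e+5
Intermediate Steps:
p(x) = 1
t = 86/17 (t = 5 - 1/(-18 + 1) = 5 - 1/(-17) = 5 - 1*(-1/17) = 5 + 1/17 = 86/17 ≈ 5.0588)
(162054 - 17078) + (t - 241)*(-58) = (162054 - 17078) + (86/17 - 241)*(-58) = 144976 - 4011/17*(-58) = 144976 + 232638/17 = 2697230/17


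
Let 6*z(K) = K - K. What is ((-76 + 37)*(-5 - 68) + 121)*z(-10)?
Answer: 0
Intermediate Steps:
z(K) = 0 (z(K) = (K - K)/6 = (⅙)*0 = 0)
((-76 + 37)*(-5 - 68) + 121)*z(-10) = ((-76 + 37)*(-5 - 68) + 121)*0 = (-39*(-73) + 121)*0 = (2847 + 121)*0 = 2968*0 = 0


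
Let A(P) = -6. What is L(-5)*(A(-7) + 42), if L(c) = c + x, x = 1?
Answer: -144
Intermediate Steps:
L(c) = 1 + c (L(c) = c + 1 = 1 + c)
L(-5)*(A(-7) + 42) = (1 - 5)*(-6 + 42) = -4*36 = -144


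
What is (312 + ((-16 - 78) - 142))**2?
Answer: 5776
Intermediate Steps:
(312 + ((-16 - 78) - 142))**2 = (312 + (-94 - 142))**2 = (312 - 236)**2 = 76**2 = 5776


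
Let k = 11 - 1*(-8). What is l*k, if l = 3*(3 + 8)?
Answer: 627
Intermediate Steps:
k = 19 (k = 11 + 8 = 19)
l = 33 (l = 3*11 = 33)
l*k = 33*19 = 627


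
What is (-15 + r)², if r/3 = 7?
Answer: 36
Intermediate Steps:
r = 21 (r = 3*7 = 21)
(-15 + r)² = (-15 + 21)² = 6² = 36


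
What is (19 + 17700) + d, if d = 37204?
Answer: 54923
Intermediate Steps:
(19 + 17700) + d = (19 + 17700) + 37204 = 17719 + 37204 = 54923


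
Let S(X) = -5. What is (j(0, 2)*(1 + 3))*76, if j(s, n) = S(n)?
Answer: -1520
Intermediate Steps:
j(s, n) = -5
(j(0, 2)*(1 + 3))*76 = -5*(1 + 3)*76 = -5*4*76 = -20*76 = -1520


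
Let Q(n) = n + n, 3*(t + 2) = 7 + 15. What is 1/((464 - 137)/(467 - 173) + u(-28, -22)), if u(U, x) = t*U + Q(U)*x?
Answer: 294/318631 ≈ 0.00092270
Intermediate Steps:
t = 16/3 (t = -2 + (7 + 15)/3 = -2 + (1/3)*22 = -2 + 22/3 = 16/3 ≈ 5.3333)
Q(n) = 2*n
u(U, x) = 16*U/3 + 2*U*x (u(U, x) = 16*U/3 + (2*U)*x = 16*U/3 + 2*U*x)
1/((464 - 137)/(467 - 173) + u(-28, -22)) = 1/((464 - 137)/(467 - 173) + (2/3)*(-28)*(8 + 3*(-22))) = 1/(327/294 + (2/3)*(-28)*(8 - 66)) = 1/(327*(1/294) + (2/3)*(-28)*(-58)) = 1/(109/98 + 3248/3) = 1/(318631/294) = 294/318631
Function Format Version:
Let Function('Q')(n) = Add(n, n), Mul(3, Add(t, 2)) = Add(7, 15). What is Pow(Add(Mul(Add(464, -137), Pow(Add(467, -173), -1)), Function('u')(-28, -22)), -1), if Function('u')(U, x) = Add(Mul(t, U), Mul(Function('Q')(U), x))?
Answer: Rational(294, 318631) ≈ 0.00092270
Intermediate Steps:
t = Rational(16, 3) (t = Add(-2, Mul(Rational(1, 3), Add(7, 15))) = Add(-2, Mul(Rational(1, 3), 22)) = Add(-2, Rational(22, 3)) = Rational(16, 3) ≈ 5.3333)
Function('Q')(n) = Mul(2, n)
Function('u')(U, x) = Add(Mul(Rational(16, 3), U), Mul(2, U, x)) (Function('u')(U, x) = Add(Mul(Rational(16, 3), U), Mul(Mul(2, U), x)) = Add(Mul(Rational(16, 3), U), Mul(2, U, x)))
Pow(Add(Mul(Add(464, -137), Pow(Add(467, -173), -1)), Function('u')(-28, -22)), -1) = Pow(Add(Mul(Add(464, -137), Pow(Add(467, -173), -1)), Mul(Rational(2, 3), -28, Add(8, Mul(3, -22)))), -1) = Pow(Add(Mul(327, Pow(294, -1)), Mul(Rational(2, 3), -28, Add(8, -66))), -1) = Pow(Add(Mul(327, Rational(1, 294)), Mul(Rational(2, 3), -28, -58)), -1) = Pow(Add(Rational(109, 98), Rational(3248, 3)), -1) = Pow(Rational(318631, 294), -1) = Rational(294, 318631)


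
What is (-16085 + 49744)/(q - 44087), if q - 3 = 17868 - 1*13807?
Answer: -33659/40023 ≈ -0.84099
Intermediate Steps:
q = 4064 (q = 3 + (17868 - 1*13807) = 3 + (17868 - 13807) = 3 + 4061 = 4064)
(-16085 + 49744)/(q - 44087) = (-16085 + 49744)/(4064 - 44087) = 33659/(-40023) = 33659*(-1/40023) = -33659/40023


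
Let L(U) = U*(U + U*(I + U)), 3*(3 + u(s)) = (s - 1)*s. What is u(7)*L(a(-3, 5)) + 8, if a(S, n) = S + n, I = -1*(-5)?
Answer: 360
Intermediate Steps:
I = 5
u(s) = -3 + s*(-1 + s)/3 (u(s) = -3 + ((s - 1)*s)/3 = -3 + ((-1 + s)*s)/3 = -3 + (s*(-1 + s))/3 = -3 + s*(-1 + s)/3)
L(U) = U*(U + U*(5 + U))
u(7)*L(a(-3, 5)) + 8 = (-3 - ⅓*7 + (⅓)*7²)*((-3 + 5)²*(6 + (-3 + 5))) + 8 = (-3 - 7/3 + (⅓)*49)*(2²*(6 + 2)) + 8 = (-3 - 7/3 + 49/3)*(4*8) + 8 = 11*32 + 8 = 352 + 8 = 360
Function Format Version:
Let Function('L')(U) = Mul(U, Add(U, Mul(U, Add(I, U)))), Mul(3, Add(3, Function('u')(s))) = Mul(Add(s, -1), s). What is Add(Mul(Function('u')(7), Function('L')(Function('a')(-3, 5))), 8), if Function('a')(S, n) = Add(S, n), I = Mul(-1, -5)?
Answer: 360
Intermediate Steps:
I = 5
Function('u')(s) = Add(-3, Mul(Rational(1, 3), s, Add(-1, s))) (Function('u')(s) = Add(-3, Mul(Rational(1, 3), Mul(Add(s, -1), s))) = Add(-3, Mul(Rational(1, 3), Mul(Add(-1, s), s))) = Add(-3, Mul(Rational(1, 3), Mul(s, Add(-1, s)))) = Add(-3, Mul(Rational(1, 3), s, Add(-1, s))))
Function('L')(U) = Mul(U, Add(U, Mul(U, Add(5, U))))
Add(Mul(Function('u')(7), Function('L')(Function('a')(-3, 5))), 8) = Add(Mul(Add(-3, Mul(Rational(-1, 3), 7), Mul(Rational(1, 3), Pow(7, 2))), Mul(Pow(Add(-3, 5), 2), Add(6, Add(-3, 5)))), 8) = Add(Mul(Add(-3, Rational(-7, 3), Mul(Rational(1, 3), 49)), Mul(Pow(2, 2), Add(6, 2))), 8) = Add(Mul(Add(-3, Rational(-7, 3), Rational(49, 3)), Mul(4, 8)), 8) = Add(Mul(11, 32), 8) = Add(352, 8) = 360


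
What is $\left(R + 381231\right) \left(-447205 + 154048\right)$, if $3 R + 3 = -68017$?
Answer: $-105113689887$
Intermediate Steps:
$R = - \frac{68020}{3}$ ($R = -1 + \frac{1}{3} \left(-68017\right) = -1 - \frac{68017}{3} = - \frac{68020}{3} \approx -22673.0$)
$\left(R + 381231\right) \left(-447205 + 154048\right) = \left(- \frac{68020}{3} + 381231\right) \left(-447205 + 154048\right) = \frac{1075673}{3} \left(-293157\right) = -105113689887$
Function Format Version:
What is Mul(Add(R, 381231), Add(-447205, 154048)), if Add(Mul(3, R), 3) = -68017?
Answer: -105113689887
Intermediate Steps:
R = Rational(-68020, 3) (R = Add(-1, Mul(Rational(1, 3), -68017)) = Add(-1, Rational(-68017, 3)) = Rational(-68020, 3) ≈ -22673.)
Mul(Add(R, 381231), Add(-447205, 154048)) = Mul(Add(Rational(-68020, 3), 381231), Add(-447205, 154048)) = Mul(Rational(1075673, 3), -293157) = -105113689887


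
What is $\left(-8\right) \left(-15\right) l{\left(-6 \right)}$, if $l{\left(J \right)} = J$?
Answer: $-720$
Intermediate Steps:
$\left(-8\right) \left(-15\right) l{\left(-6 \right)} = \left(-8\right) \left(-15\right) \left(-6\right) = 120 \left(-6\right) = -720$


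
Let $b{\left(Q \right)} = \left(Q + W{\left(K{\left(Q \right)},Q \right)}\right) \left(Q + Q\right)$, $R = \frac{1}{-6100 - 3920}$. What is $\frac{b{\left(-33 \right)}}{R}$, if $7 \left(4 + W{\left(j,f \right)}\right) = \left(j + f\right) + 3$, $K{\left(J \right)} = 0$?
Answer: $- \frac{191121480}{7} \approx -2.7303 \cdot 10^{7}$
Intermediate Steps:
$W{\left(j,f \right)} = - \frac{25}{7} + \frac{f}{7} + \frac{j}{7}$ ($W{\left(j,f \right)} = -4 + \frac{\left(j + f\right) + 3}{7} = -4 + \frac{\left(f + j\right) + 3}{7} = -4 + \frac{3 + f + j}{7} = -4 + \left(\frac{3}{7} + \frac{f}{7} + \frac{j}{7}\right) = - \frac{25}{7} + \frac{f}{7} + \frac{j}{7}$)
$R = - \frac{1}{10020}$ ($R = \frac{1}{-10020} = - \frac{1}{10020} \approx -9.98 \cdot 10^{-5}$)
$b{\left(Q \right)} = 2 Q \left(- \frac{25}{7} + \frac{8 Q}{7}\right)$ ($b{\left(Q \right)} = \left(Q + \left(- \frac{25}{7} + \frac{Q}{7} + \frac{1}{7} \cdot 0\right)\right) \left(Q + Q\right) = \left(Q + \left(- \frac{25}{7} + \frac{Q}{7} + 0\right)\right) 2 Q = \left(Q + \left(- \frac{25}{7} + \frac{Q}{7}\right)\right) 2 Q = \left(- \frac{25}{7} + \frac{8 Q}{7}\right) 2 Q = 2 Q \left(- \frac{25}{7} + \frac{8 Q}{7}\right)$)
$\frac{b{\left(-33 \right)}}{R} = \frac{\frac{2}{7} \left(-33\right) \left(-25 + 8 \left(-33\right)\right)}{- \frac{1}{10020}} = \frac{2}{7} \left(-33\right) \left(-25 - 264\right) \left(-10020\right) = \frac{2}{7} \left(-33\right) \left(-289\right) \left(-10020\right) = \frac{19074}{7} \left(-10020\right) = - \frac{191121480}{7}$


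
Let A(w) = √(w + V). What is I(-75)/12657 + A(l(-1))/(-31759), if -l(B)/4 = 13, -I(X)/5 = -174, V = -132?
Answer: 290/4219 - 2*I*√46/31759 ≈ 0.068737 - 0.00042711*I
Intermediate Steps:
I(X) = 870 (I(X) = -5*(-174) = 870)
l(B) = -52 (l(B) = -4*13 = -52)
A(w) = √(-132 + w) (A(w) = √(w - 132) = √(-132 + w))
I(-75)/12657 + A(l(-1))/(-31759) = 870/12657 + √(-132 - 52)/(-31759) = 870*(1/12657) + √(-184)*(-1/31759) = 290/4219 + (2*I*√46)*(-1/31759) = 290/4219 - 2*I*√46/31759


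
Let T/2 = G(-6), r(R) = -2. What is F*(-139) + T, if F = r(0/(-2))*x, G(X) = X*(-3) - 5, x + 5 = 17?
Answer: 3362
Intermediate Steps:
x = 12 (x = -5 + 17 = 12)
G(X) = -5 - 3*X (G(X) = -3*X - 5 = -5 - 3*X)
T = 26 (T = 2*(-5 - 3*(-6)) = 2*(-5 + 18) = 2*13 = 26)
F = -24 (F = -2*12 = -24)
F*(-139) + T = -24*(-139) + 26 = 3336 + 26 = 3362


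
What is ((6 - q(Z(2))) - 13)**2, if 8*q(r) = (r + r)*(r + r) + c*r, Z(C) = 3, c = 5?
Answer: 11449/64 ≈ 178.89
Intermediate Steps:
q(r) = r**2/2 + 5*r/8 (q(r) = ((r + r)*(r + r) + 5*r)/8 = ((2*r)*(2*r) + 5*r)/8 = (4*r**2 + 5*r)/8 = r**2/2 + 5*r/8)
((6 - q(Z(2))) - 13)**2 = ((6 - 3*(5 + 4*3)/8) - 13)**2 = ((6 - 3*(5 + 12)/8) - 13)**2 = ((6 - 3*17/8) - 13)**2 = ((6 - 1*51/8) - 13)**2 = ((6 - 51/8) - 13)**2 = (-3/8 - 13)**2 = (-107/8)**2 = 11449/64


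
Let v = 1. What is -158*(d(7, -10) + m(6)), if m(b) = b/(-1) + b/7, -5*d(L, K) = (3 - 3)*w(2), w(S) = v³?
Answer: 5688/7 ≈ 812.57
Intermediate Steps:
w(S) = 1 (w(S) = 1³ = 1)
d(L, K) = 0 (d(L, K) = -(3 - 3)/5 = -0 = -⅕*0 = 0)
m(b) = -6*b/7 (m(b) = b*(-1) + b*(⅐) = -b + b/7 = -6*b/7)
-158*(d(7, -10) + m(6)) = -158*(0 - 6/7*6) = -158*(0 - 36/7) = -158*(-36/7) = 5688/7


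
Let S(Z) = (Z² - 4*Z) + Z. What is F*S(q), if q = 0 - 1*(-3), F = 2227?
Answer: 0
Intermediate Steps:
q = 3 (q = 0 + 3 = 3)
S(Z) = Z² - 3*Z
F*S(q) = 2227*(3*(-3 + 3)) = 2227*(3*0) = 2227*0 = 0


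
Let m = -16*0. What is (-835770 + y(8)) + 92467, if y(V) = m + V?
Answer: -743295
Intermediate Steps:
m = 0
y(V) = V (y(V) = 0 + V = V)
(-835770 + y(8)) + 92467 = (-835770 + 8) + 92467 = -835762 + 92467 = -743295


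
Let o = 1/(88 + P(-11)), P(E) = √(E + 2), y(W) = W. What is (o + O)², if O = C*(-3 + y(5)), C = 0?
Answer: 7735/60109009 - 528*I/60109009 ≈ 0.00012868 - 8.784e-6*I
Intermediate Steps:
P(E) = √(2 + E)
o = (88 - 3*I)/7753 (o = 1/(88 + √(2 - 11)) = 1/(88 + √(-9)) = 1/(88 + 3*I) = (88 - 3*I)/7753 ≈ 0.01135 - 0.00038695*I)
O = 0 (O = 0*(-3 + 5) = 0*2 = 0)
(o + O)² = ((88/7753 - 3*I/7753) + 0)² = (88/7753 - 3*I/7753)²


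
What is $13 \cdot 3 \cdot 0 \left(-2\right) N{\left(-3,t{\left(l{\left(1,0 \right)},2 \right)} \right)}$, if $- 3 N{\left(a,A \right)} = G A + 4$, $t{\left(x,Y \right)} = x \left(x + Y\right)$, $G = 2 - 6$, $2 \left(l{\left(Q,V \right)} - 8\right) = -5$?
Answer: $0$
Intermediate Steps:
$l{\left(Q,V \right)} = \frac{11}{2}$ ($l{\left(Q,V \right)} = 8 + \frac{1}{2} \left(-5\right) = 8 - \frac{5}{2} = \frac{11}{2}$)
$G = -4$ ($G = 2 - 6 = -4$)
$t{\left(x,Y \right)} = x \left(Y + x\right)$
$N{\left(a,A \right)} = - \frac{4}{3} + \frac{4 A}{3}$ ($N{\left(a,A \right)} = - \frac{- 4 A + 4}{3} = - \frac{4 - 4 A}{3} = - \frac{4}{3} + \frac{4 A}{3}$)
$13 \cdot 3 \cdot 0 \left(-2\right) N{\left(-3,t{\left(l{\left(1,0 \right)},2 \right)} \right)} = 13 \cdot 3 \cdot 0 \left(-2\right) \left(- \frac{4}{3} + \frac{4 \frac{11 \left(2 + \frac{11}{2}\right)}{2}}{3}\right) = 13 \cdot 0 \left(-2\right) \left(- \frac{4}{3} + \frac{4 \cdot \frac{11}{2} \cdot \frac{15}{2}}{3}\right) = 13 \cdot 0 \left(- \frac{4}{3} + \frac{4}{3} \cdot \frac{165}{4}\right) = 0 \left(- \frac{4}{3} + 55\right) = 0 \cdot \frac{161}{3} = 0$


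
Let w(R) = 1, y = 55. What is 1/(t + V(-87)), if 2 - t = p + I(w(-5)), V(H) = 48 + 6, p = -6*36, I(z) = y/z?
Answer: 1/217 ≈ 0.0046083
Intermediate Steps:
I(z) = 55/z
p = -216
V(H) = 54
t = 163 (t = 2 - (-216 + 55/1) = 2 - (-216 + 55*1) = 2 - (-216 + 55) = 2 - 1*(-161) = 2 + 161 = 163)
1/(t + V(-87)) = 1/(163 + 54) = 1/217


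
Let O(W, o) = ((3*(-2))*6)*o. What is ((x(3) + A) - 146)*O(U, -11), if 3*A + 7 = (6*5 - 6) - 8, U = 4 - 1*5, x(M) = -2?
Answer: -57420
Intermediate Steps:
U = -1 (U = 4 - 5 = -1)
O(W, o) = -36*o (O(W, o) = (-6*6)*o = -36*o)
A = 3 (A = -7/3 + ((6*5 - 6) - 8)/3 = -7/3 + ((30 - 6) - 8)/3 = -7/3 + (24 - 8)/3 = -7/3 + (1/3)*16 = -7/3 + 16/3 = 3)
((x(3) + A) - 146)*O(U, -11) = ((-2 + 3) - 146)*(-36*(-11)) = (1 - 146)*396 = -145*396 = -57420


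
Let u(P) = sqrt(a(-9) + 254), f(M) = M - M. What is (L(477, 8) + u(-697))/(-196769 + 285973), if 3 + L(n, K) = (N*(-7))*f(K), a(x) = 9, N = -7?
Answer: -3/89204 + sqrt(263)/89204 ≈ 0.00014817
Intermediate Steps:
f(M) = 0
L(n, K) = -3 (L(n, K) = -3 - 7*(-7)*0 = -3 + 49*0 = -3 + 0 = -3)
u(P) = sqrt(263) (u(P) = sqrt(9 + 254) = sqrt(263))
(L(477, 8) + u(-697))/(-196769 + 285973) = (-3 + sqrt(263))/(-196769 + 285973) = (-3 + sqrt(263))/89204 = (-3 + sqrt(263))*(1/89204) = -3/89204 + sqrt(263)/89204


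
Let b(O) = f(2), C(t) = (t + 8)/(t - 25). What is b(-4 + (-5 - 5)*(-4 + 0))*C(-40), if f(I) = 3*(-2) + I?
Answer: -128/65 ≈ -1.9692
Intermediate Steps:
C(t) = (8 + t)/(-25 + t)
f(I) = -6 + I
b(O) = -4 (b(O) = -6 + 2 = -4)
b(-4 + (-5 - 5)*(-4 + 0))*C(-40) = -4*(8 - 40)/(-25 - 40) = -4*(-32)/(-65) = -(-4)*(-32)/65 = -4*32/65 = -128/65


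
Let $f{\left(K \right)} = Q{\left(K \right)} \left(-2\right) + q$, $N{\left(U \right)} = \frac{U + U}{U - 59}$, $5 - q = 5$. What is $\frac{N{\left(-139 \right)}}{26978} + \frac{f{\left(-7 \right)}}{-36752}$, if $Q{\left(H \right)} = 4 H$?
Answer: $- \frac{4514297}{3067439067} \approx -0.0014717$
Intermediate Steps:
$q = 0$ ($q = 5 - 5 = 0$)
$N{\left(U \right)} = \frac{2 U}{-59 + U}$
$f{\left(K \right)} = - 8 K$ ($f{\left(K \right)} = 4 K \left(-2\right) + 0 = - 8 K + 0 = - 8 K$)
$\frac{N{\left(-139 \right)}}{26978} + \frac{f{\left(-7 \right)}}{-36752} = \frac{2 \left(-139\right) \frac{1}{-59 - 139}}{26978} + \frac{\left(-8\right) \left(-7\right)}{-36752} = 2 \left(-139\right) \frac{1}{-198} \cdot \frac{1}{26978} + 56 \left(- \frac{1}{36752}\right) = 2 \left(-139\right) \left(- \frac{1}{198}\right) \frac{1}{26978} - \frac{7}{4594} = \frac{139}{99} \cdot \frac{1}{26978} - \frac{7}{4594} = \frac{139}{2670822} - \frac{7}{4594} = - \frac{4514297}{3067439067}$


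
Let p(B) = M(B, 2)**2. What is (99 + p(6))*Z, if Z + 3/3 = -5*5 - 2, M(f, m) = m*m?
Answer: -3220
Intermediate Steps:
M(f, m) = m**2
p(B) = 16 (p(B) = (2**2)**2 = 4**2 = 16)
Z = -28 (Z = -1 + (-5*5 - 2) = -1 + (-25 - 2) = -1 - 27 = -28)
(99 + p(6))*Z = (99 + 16)*(-28) = 115*(-28) = -3220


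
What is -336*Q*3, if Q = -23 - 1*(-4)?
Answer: 19152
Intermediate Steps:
Q = -19 (Q = -23 + 4 = -19)
-336*Q*3 = -336*(-19)*3 = 6384*3 = 19152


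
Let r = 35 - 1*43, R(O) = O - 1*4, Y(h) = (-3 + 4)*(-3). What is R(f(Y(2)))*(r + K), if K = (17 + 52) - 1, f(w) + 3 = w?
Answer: -600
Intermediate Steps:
Y(h) = -3 (Y(h) = 1*(-3) = -3)
f(w) = -3 + w
K = 68 (K = 69 - 1 = 68)
R(O) = -4 + O (R(O) = O - 4 = -4 + O)
r = -8 (r = 35 - 43 = -8)
R(f(Y(2)))*(r + K) = (-4 + (-3 - 3))*(-8 + 68) = (-4 - 6)*60 = -10*60 = -600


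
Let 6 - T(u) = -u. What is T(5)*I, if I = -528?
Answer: -5808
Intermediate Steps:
T(u) = 6 + u (T(u) = 6 - (-1)*u = 6 + u)
T(5)*I = (6 + 5)*(-528) = 11*(-528) = -5808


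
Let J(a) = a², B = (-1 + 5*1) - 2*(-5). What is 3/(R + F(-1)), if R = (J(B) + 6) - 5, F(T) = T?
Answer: 3/196 ≈ 0.015306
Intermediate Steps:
B = 14 (B = (-1 + 5) + 10 = 4 + 10 = 14)
R = 197 (R = (14² + 6) - 5 = (196 + 6) - 5 = 202 - 5 = 197)
3/(R + F(-1)) = 3/(197 - 1) = 3/196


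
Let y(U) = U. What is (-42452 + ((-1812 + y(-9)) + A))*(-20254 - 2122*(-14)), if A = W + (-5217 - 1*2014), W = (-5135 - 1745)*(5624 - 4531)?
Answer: -71579486176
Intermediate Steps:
W = -7519840 (W = -6880*1093 = -7519840)
A = -7527071 (A = -7519840 + (-5217 - 1*2014) = -7519840 + (-5217 - 2014) = -7519840 - 7231 = -7527071)
(-42452 + ((-1812 + y(-9)) + A))*(-20254 - 2122*(-14)) = (-42452 + ((-1812 - 9) - 7527071))*(-20254 - 2122*(-14)) = (-42452 + (-1821 - 7527071))*(-20254 + 29708) = (-42452 - 7528892)*9454 = -7571344*9454 = -71579486176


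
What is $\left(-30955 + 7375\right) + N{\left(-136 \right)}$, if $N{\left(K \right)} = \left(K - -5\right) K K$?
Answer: $-2446556$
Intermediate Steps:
$N{\left(K \right)} = K^{2} \left(5 + K\right)$ ($N{\left(K \right)} = \left(K + 5\right) K K = \left(5 + K\right) K K = K \left(5 + K\right) K = K^{2} \left(5 + K\right)$)
$\left(-30955 + 7375\right) + N{\left(-136 \right)} = \left(-30955 + 7375\right) + \left(-136\right)^{2} \left(5 - 136\right) = -23580 + 18496 \left(-131\right) = -23580 - 2422976 = -2446556$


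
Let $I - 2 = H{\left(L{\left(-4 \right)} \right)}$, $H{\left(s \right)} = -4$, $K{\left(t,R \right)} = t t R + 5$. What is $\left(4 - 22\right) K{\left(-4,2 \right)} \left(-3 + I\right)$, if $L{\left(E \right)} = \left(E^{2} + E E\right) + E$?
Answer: $3330$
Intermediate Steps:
$K{\left(t,R \right)} = 5 + R t^{2}$ ($K{\left(t,R \right)} = t^{2} R + 5 = R t^{2} + 5 = 5 + R t^{2}$)
$L{\left(E \right)} = E + 2 E^{2}$ ($L{\left(E \right)} = \left(E^{2} + E^{2}\right) + E = 2 E^{2} + E = E + 2 E^{2}$)
$I = -2$ ($I = 2 - 4 = -2$)
$\left(4 - 22\right) K{\left(-4,2 \right)} \left(-3 + I\right) = \left(4 - 22\right) \left(5 + 2 \left(-4\right)^{2}\right) \left(-3 - 2\right) = - 18 \left(5 + 2 \cdot 16\right) \left(-5\right) = - 18 \left(5 + 32\right) \left(-5\right) = - 18 \cdot 37 \left(-5\right) = \left(-18\right) \left(-185\right) = 3330$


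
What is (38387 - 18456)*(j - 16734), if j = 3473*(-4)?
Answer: -610406806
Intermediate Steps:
j = -13892
(38387 - 18456)*(j - 16734) = (38387 - 18456)*(-13892 - 16734) = 19931*(-30626) = -610406806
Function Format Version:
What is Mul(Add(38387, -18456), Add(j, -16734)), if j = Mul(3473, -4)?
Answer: -610406806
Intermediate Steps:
j = -13892
Mul(Add(38387, -18456), Add(j, -16734)) = Mul(Add(38387, -18456), Add(-13892, -16734)) = Mul(19931, -30626) = -610406806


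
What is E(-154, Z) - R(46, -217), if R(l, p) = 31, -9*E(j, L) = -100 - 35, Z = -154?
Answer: -16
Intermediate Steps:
E(j, L) = 15 (E(j, L) = -(-100 - 35)/9 = -⅑*(-135) = 15)
E(-154, Z) - R(46, -217) = 15 - 1*31 = 15 - 31 = -16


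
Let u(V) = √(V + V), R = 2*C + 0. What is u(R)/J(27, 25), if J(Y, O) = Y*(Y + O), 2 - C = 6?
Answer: I/351 ≈ 0.002849*I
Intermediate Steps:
C = -4 (C = 2 - 1*6 = 2 - 6 = -4)
J(Y, O) = Y*(O + Y)
R = -8 (R = 2*(-4) + 0 = -8 + 0 = -8)
u(V) = √2*√V (u(V) = √(2*V) = √2*√V)
u(R)/J(27, 25) = (√2*√(-8))/((27*(25 + 27))) = (√2*(2*I*√2))/((27*52)) = (4*I)/1404 = (4*I)*(1/1404) = I/351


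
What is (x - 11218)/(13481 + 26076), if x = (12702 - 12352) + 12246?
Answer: 1378/39557 ≈ 0.034836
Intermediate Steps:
x = 12596 (x = 350 + 12246 = 12596)
(x - 11218)/(13481 + 26076) = (12596 - 11218)/(13481 + 26076) = 1378/39557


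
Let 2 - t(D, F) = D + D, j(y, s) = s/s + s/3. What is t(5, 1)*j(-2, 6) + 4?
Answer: -20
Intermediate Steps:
j(y, s) = 1 + s/3 (j(y, s) = 1 + s*(1/3) = 1 + s/3)
t(D, F) = 2 - 2*D (t(D, F) = 2 - (D + D) = 2 - 2*D)
t(5, 1)*j(-2, 6) + 4 = (2 - 2*5)*(1 + (1/3)*6) + 4 = (2 - 10)*(1 + 2) + 4 = -8*3 + 4 = -24 + 4 = -20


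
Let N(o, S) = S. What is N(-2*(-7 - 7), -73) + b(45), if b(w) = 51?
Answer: -22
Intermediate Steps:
N(-2*(-7 - 7), -73) + b(45) = -73 + 51 = -22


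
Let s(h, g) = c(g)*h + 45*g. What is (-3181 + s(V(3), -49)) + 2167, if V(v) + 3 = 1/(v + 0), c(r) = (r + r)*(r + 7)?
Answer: -14195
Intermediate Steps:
c(r) = 2*r*(7 + r) (c(r) = (2*r)*(7 + r) = 2*r*(7 + r))
V(v) = -3 + 1/v (V(v) = -3 + 1/(v + 0) = -3 + 1/v)
s(h, g) = 45*g + 2*g*h*(7 + g) (s(h, g) = (2*g*(7 + g))*h + 45*g = 2*g*h*(7 + g) + 45*g = 45*g + 2*g*h*(7 + g))
(-3181 + s(V(3), -49)) + 2167 = (-3181 - 49*(45 + 2*(-3 + 1/3)*(7 - 49))) + 2167 = (-3181 - 49*(45 + 2*(-3 + ⅓)*(-42))) + 2167 = (-3181 - 49*(45 + 2*(-8/3)*(-42))) + 2167 = (-3181 - 49*(45 + 224)) + 2167 = (-3181 - 49*269) + 2167 = (-3181 - 13181) + 2167 = -16362 + 2167 = -14195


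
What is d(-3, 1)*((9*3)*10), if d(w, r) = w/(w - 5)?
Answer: 405/4 ≈ 101.25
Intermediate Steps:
d(w, r) = w/(-5 + w)
d(-3, 1)*((9*3)*10) = (-3/(-5 - 3))*((9*3)*10) = (-3/(-8))*(27*10) = -3*(-1/8)*270 = (3/8)*270 = 405/4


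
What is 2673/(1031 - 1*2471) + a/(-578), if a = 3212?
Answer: -342793/46240 ≈ -7.4133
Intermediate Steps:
2673/(1031 - 1*2471) + a/(-578) = 2673/(1031 - 1*2471) + 3212/(-578) = 2673/(1031 - 2471) + 3212*(-1/578) = 2673/(-1440) - 1606/289 = 2673*(-1/1440) - 1606/289 = -297/160 - 1606/289 = -342793/46240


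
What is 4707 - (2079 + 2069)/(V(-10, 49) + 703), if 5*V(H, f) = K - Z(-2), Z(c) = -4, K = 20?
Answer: 16637333/3539 ≈ 4701.1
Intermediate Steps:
V(H, f) = 24/5 (V(H, f) = (20 - 1*(-4))/5 = (20 + 4)/5 = (1/5)*24 = 24/5)
4707 - (2079 + 2069)/(V(-10, 49) + 703) = 4707 - (2079 + 2069)/(24/5 + 703) = 4707 - 4148/3539/5 = 4707 - 4148*5/3539 = 4707 - 1*20740/3539 = 4707 - 20740/3539 = 16637333/3539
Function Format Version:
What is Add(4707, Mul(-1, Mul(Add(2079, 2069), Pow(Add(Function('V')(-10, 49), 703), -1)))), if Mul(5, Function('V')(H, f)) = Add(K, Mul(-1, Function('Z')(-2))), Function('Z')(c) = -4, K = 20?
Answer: Rational(16637333, 3539) ≈ 4701.1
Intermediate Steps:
Function('V')(H, f) = Rational(24, 5) (Function('V')(H, f) = Mul(Rational(1, 5), Add(20, Mul(-1, -4))) = Mul(Rational(1, 5), Add(20, 4)) = Mul(Rational(1, 5), 24) = Rational(24, 5))
Add(4707, Mul(-1, Mul(Add(2079, 2069), Pow(Add(Function('V')(-10, 49), 703), -1)))) = Add(4707, Mul(-1, Mul(Add(2079, 2069), Pow(Add(Rational(24, 5), 703), -1)))) = Add(4707, Mul(-1, Mul(4148, Pow(Rational(3539, 5), -1)))) = Add(4707, Mul(-1, Mul(4148, Rational(5, 3539)))) = Add(4707, Mul(-1, Rational(20740, 3539))) = Add(4707, Rational(-20740, 3539)) = Rational(16637333, 3539)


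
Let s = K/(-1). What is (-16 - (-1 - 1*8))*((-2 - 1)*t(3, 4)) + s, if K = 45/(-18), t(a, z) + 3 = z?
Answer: 47/2 ≈ 23.500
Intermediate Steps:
t(a, z) = -3 + z
K = -5/2 (K = 45*(-1/18) = -5/2 ≈ -2.5000)
s = 5/2 (s = -5/2/(-1) = -5/2*(-1) = 5/2 ≈ 2.5000)
(-16 - (-1 - 1*8))*((-2 - 1)*t(3, 4)) + s = (-16 - (-1 - 1*8))*((-2 - 1)*(-3 + 4)) + 5/2 = (-16 - (-1 - 8))*(-3*1) + 5/2 = (-16 - 1*(-9))*(-3) + 5/2 = (-16 + 9)*(-3) + 5/2 = -7*(-3) + 5/2 = 21 + 5/2 = 47/2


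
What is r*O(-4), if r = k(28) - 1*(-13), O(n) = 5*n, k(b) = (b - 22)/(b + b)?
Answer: -1835/7 ≈ -262.14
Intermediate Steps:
k(b) = (-22 + b)/(2*b) (k(b) = (-22 + b)/((2*b)) = (-22 + b)*(1/(2*b)) = (-22 + b)/(2*b))
r = 367/28 (r = (½)*(-22 + 28)/28 - 1*(-13) = (½)*(1/28)*6 + 13 = 3/28 + 13 = 367/28 ≈ 13.107)
r*O(-4) = 367*(5*(-4))/28 = (367/28)*(-20) = -1835/7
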